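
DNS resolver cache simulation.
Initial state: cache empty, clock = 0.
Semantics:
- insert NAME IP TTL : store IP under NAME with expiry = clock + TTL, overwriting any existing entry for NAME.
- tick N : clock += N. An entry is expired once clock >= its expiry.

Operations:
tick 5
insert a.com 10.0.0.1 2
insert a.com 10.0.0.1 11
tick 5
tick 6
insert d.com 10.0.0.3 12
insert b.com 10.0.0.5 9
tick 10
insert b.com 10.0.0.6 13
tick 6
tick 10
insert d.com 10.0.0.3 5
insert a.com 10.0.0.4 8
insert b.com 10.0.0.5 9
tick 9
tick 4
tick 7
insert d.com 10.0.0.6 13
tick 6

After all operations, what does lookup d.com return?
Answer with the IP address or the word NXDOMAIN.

Op 1: tick 5 -> clock=5.
Op 2: insert a.com -> 10.0.0.1 (expiry=5+2=7). clock=5
Op 3: insert a.com -> 10.0.0.1 (expiry=5+11=16). clock=5
Op 4: tick 5 -> clock=10.
Op 5: tick 6 -> clock=16. purged={a.com}
Op 6: insert d.com -> 10.0.0.3 (expiry=16+12=28). clock=16
Op 7: insert b.com -> 10.0.0.5 (expiry=16+9=25). clock=16
Op 8: tick 10 -> clock=26. purged={b.com}
Op 9: insert b.com -> 10.0.0.6 (expiry=26+13=39). clock=26
Op 10: tick 6 -> clock=32. purged={d.com}
Op 11: tick 10 -> clock=42. purged={b.com}
Op 12: insert d.com -> 10.0.0.3 (expiry=42+5=47). clock=42
Op 13: insert a.com -> 10.0.0.4 (expiry=42+8=50). clock=42
Op 14: insert b.com -> 10.0.0.5 (expiry=42+9=51). clock=42
Op 15: tick 9 -> clock=51. purged={a.com,b.com,d.com}
Op 16: tick 4 -> clock=55.
Op 17: tick 7 -> clock=62.
Op 18: insert d.com -> 10.0.0.6 (expiry=62+13=75). clock=62
Op 19: tick 6 -> clock=68.
lookup d.com: present, ip=10.0.0.6 expiry=75 > clock=68

Answer: 10.0.0.6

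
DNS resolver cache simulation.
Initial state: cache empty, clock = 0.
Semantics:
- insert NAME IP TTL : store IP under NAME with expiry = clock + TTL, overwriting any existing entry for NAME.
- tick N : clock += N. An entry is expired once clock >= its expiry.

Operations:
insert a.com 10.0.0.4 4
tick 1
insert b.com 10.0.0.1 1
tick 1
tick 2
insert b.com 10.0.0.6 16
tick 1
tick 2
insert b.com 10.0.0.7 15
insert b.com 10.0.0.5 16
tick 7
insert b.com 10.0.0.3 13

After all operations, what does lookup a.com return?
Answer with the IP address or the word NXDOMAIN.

Answer: NXDOMAIN

Derivation:
Op 1: insert a.com -> 10.0.0.4 (expiry=0+4=4). clock=0
Op 2: tick 1 -> clock=1.
Op 3: insert b.com -> 10.0.0.1 (expiry=1+1=2). clock=1
Op 4: tick 1 -> clock=2. purged={b.com}
Op 5: tick 2 -> clock=4. purged={a.com}
Op 6: insert b.com -> 10.0.0.6 (expiry=4+16=20). clock=4
Op 7: tick 1 -> clock=5.
Op 8: tick 2 -> clock=7.
Op 9: insert b.com -> 10.0.0.7 (expiry=7+15=22). clock=7
Op 10: insert b.com -> 10.0.0.5 (expiry=7+16=23). clock=7
Op 11: tick 7 -> clock=14.
Op 12: insert b.com -> 10.0.0.3 (expiry=14+13=27). clock=14
lookup a.com: not in cache (expired or never inserted)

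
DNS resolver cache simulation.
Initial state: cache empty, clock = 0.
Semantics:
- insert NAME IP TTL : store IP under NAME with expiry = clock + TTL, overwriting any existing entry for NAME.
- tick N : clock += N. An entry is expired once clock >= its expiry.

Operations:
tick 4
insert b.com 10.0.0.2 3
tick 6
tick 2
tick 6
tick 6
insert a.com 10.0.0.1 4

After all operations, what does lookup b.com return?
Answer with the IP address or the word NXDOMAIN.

Op 1: tick 4 -> clock=4.
Op 2: insert b.com -> 10.0.0.2 (expiry=4+3=7). clock=4
Op 3: tick 6 -> clock=10. purged={b.com}
Op 4: tick 2 -> clock=12.
Op 5: tick 6 -> clock=18.
Op 6: tick 6 -> clock=24.
Op 7: insert a.com -> 10.0.0.1 (expiry=24+4=28). clock=24
lookup b.com: not in cache (expired or never inserted)

Answer: NXDOMAIN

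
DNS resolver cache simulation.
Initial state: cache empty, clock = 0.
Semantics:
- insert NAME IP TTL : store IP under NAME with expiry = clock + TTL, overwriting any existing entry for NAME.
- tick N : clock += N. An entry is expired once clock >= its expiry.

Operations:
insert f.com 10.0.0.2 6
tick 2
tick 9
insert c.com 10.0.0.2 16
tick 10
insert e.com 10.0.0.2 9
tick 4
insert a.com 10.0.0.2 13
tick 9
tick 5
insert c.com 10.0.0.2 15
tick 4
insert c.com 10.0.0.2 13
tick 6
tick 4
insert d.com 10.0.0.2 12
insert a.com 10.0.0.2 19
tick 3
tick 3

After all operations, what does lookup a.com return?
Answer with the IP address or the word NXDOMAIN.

Answer: 10.0.0.2

Derivation:
Op 1: insert f.com -> 10.0.0.2 (expiry=0+6=6). clock=0
Op 2: tick 2 -> clock=2.
Op 3: tick 9 -> clock=11. purged={f.com}
Op 4: insert c.com -> 10.0.0.2 (expiry=11+16=27). clock=11
Op 5: tick 10 -> clock=21.
Op 6: insert e.com -> 10.0.0.2 (expiry=21+9=30). clock=21
Op 7: tick 4 -> clock=25.
Op 8: insert a.com -> 10.0.0.2 (expiry=25+13=38). clock=25
Op 9: tick 9 -> clock=34. purged={c.com,e.com}
Op 10: tick 5 -> clock=39. purged={a.com}
Op 11: insert c.com -> 10.0.0.2 (expiry=39+15=54). clock=39
Op 12: tick 4 -> clock=43.
Op 13: insert c.com -> 10.0.0.2 (expiry=43+13=56). clock=43
Op 14: tick 6 -> clock=49.
Op 15: tick 4 -> clock=53.
Op 16: insert d.com -> 10.0.0.2 (expiry=53+12=65). clock=53
Op 17: insert a.com -> 10.0.0.2 (expiry=53+19=72). clock=53
Op 18: tick 3 -> clock=56. purged={c.com}
Op 19: tick 3 -> clock=59.
lookup a.com: present, ip=10.0.0.2 expiry=72 > clock=59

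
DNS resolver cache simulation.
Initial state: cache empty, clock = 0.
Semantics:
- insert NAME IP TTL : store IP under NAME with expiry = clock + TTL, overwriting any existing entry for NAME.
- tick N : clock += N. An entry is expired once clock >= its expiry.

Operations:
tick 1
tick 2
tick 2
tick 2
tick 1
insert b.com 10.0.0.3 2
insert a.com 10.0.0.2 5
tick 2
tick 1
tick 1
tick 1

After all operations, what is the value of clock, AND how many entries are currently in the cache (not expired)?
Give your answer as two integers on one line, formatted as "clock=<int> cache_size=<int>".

Answer: clock=13 cache_size=0

Derivation:
Op 1: tick 1 -> clock=1.
Op 2: tick 2 -> clock=3.
Op 3: tick 2 -> clock=5.
Op 4: tick 2 -> clock=7.
Op 5: tick 1 -> clock=8.
Op 6: insert b.com -> 10.0.0.3 (expiry=8+2=10). clock=8
Op 7: insert a.com -> 10.0.0.2 (expiry=8+5=13). clock=8
Op 8: tick 2 -> clock=10. purged={b.com}
Op 9: tick 1 -> clock=11.
Op 10: tick 1 -> clock=12.
Op 11: tick 1 -> clock=13. purged={a.com}
Final clock = 13
Final cache (unexpired): {} -> size=0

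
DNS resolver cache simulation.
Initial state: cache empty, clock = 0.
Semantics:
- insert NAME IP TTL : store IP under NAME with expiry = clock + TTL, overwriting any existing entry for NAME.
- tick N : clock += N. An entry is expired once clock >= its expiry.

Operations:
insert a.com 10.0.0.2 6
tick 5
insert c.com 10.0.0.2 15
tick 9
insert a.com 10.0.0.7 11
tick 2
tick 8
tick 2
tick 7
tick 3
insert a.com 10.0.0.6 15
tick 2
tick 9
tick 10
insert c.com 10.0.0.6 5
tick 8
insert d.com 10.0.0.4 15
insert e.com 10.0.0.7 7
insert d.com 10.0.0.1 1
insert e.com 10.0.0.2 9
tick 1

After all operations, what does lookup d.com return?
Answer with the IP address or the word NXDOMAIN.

Answer: NXDOMAIN

Derivation:
Op 1: insert a.com -> 10.0.0.2 (expiry=0+6=6). clock=0
Op 2: tick 5 -> clock=5.
Op 3: insert c.com -> 10.0.0.2 (expiry=5+15=20). clock=5
Op 4: tick 9 -> clock=14. purged={a.com}
Op 5: insert a.com -> 10.0.0.7 (expiry=14+11=25). clock=14
Op 6: tick 2 -> clock=16.
Op 7: tick 8 -> clock=24. purged={c.com}
Op 8: tick 2 -> clock=26. purged={a.com}
Op 9: tick 7 -> clock=33.
Op 10: tick 3 -> clock=36.
Op 11: insert a.com -> 10.0.0.6 (expiry=36+15=51). clock=36
Op 12: tick 2 -> clock=38.
Op 13: tick 9 -> clock=47.
Op 14: tick 10 -> clock=57. purged={a.com}
Op 15: insert c.com -> 10.0.0.6 (expiry=57+5=62). clock=57
Op 16: tick 8 -> clock=65. purged={c.com}
Op 17: insert d.com -> 10.0.0.4 (expiry=65+15=80). clock=65
Op 18: insert e.com -> 10.0.0.7 (expiry=65+7=72). clock=65
Op 19: insert d.com -> 10.0.0.1 (expiry=65+1=66). clock=65
Op 20: insert e.com -> 10.0.0.2 (expiry=65+9=74). clock=65
Op 21: tick 1 -> clock=66. purged={d.com}
lookup d.com: not in cache (expired or never inserted)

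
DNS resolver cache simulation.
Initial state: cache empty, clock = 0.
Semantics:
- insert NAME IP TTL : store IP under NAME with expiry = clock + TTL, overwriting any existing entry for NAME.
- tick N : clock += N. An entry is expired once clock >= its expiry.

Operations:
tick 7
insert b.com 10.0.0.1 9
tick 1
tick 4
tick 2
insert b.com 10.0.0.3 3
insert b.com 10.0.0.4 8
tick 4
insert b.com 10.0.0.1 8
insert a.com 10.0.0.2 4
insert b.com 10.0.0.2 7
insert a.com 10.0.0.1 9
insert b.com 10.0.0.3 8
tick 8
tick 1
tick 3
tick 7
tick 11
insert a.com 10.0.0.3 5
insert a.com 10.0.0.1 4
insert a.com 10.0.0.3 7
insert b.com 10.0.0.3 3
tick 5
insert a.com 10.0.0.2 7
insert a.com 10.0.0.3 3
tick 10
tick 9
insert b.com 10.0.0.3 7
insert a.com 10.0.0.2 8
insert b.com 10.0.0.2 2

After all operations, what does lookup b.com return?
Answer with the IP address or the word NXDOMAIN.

Op 1: tick 7 -> clock=7.
Op 2: insert b.com -> 10.0.0.1 (expiry=7+9=16). clock=7
Op 3: tick 1 -> clock=8.
Op 4: tick 4 -> clock=12.
Op 5: tick 2 -> clock=14.
Op 6: insert b.com -> 10.0.0.3 (expiry=14+3=17). clock=14
Op 7: insert b.com -> 10.0.0.4 (expiry=14+8=22). clock=14
Op 8: tick 4 -> clock=18.
Op 9: insert b.com -> 10.0.0.1 (expiry=18+8=26). clock=18
Op 10: insert a.com -> 10.0.0.2 (expiry=18+4=22). clock=18
Op 11: insert b.com -> 10.0.0.2 (expiry=18+7=25). clock=18
Op 12: insert a.com -> 10.0.0.1 (expiry=18+9=27). clock=18
Op 13: insert b.com -> 10.0.0.3 (expiry=18+8=26). clock=18
Op 14: tick 8 -> clock=26. purged={b.com}
Op 15: tick 1 -> clock=27. purged={a.com}
Op 16: tick 3 -> clock=30.
Op 17: tick 7 -> clock=37.
Op 18: tick 11 -> clock=48.
Op 19: insert a.com -> 10.0.0.3 (expiry=48+5=53). clock=48
Op 20: insert a.com -> 10.0.0.1 (expiry=48+4=52). clock=48
Op 21: insert a.com -> 10.0.0.3 (expiry=48+7=55). clock=48
Op 22: insert b.com -> 10.0.0.3 (expiry=48+3=51). clock=48
Op 23: tick 5 -> clock=53. purged={b.com}
Op 24: insert a.com -> 10.0.0.2 (expiry=53+7=60). clock=53
Op 25: insert a.com -> 10.0.0.3 (expiry=53+3=56). clock=53
Op 26: tick 10 -> clock=63. purged={a.com}
Op 27: tick 9 -> clock=72.
Op 28: insert b.com -> 10.0.0.3 (expiry=72+7=79). clock=72
Op 29: insert a.com -> 10.0.0.2 (expiry=72+8=80). clock=72
Op 30: insert b.com -> 10.0.0.2 (expiry=72+2=74). clock=72
lookup b.com: present, ip=10.0.0.2 expiry=74 > clock=72

Answer: 10.0.0.2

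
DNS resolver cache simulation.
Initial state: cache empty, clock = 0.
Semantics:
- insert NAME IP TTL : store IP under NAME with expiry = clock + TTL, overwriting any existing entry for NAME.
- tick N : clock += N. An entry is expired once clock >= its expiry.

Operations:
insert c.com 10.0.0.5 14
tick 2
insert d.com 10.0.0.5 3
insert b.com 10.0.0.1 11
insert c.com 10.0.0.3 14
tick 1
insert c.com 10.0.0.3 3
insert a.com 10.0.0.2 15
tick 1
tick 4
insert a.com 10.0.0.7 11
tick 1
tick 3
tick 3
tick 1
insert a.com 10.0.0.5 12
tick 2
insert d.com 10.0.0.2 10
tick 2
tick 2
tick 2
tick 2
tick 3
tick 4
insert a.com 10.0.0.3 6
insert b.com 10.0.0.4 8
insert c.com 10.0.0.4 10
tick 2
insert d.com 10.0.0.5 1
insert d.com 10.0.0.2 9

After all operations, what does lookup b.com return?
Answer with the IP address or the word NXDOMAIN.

Answer: 10.0.0.4

Derivation:
Op 1: insert c.com -> 10.0.0.5 (expiry=0+14=14). clock=0
Op 2: tick 2 -> clock=2.
Op 3: insert d.com -> 10.0.0.5 (expiry=2+3=5). clock=2
Op 4: insert b.com -> 10.0.0.1 (expiry=2+11=13). clock=2
Op 5: insert c.com -> 10.0.0.3 (expiry=2+14=16). clock=2
Op 6: tick 1 -> clock=3.
Op 7: insert c.com -> 10.0.0.3 (expiry=3+3=6). clock=3
Op 8: insert a.com -> 10.0.0.2 (expiry=3+15=18). clock=3
Op 9: tick 1 -> clock=4.
Op 10: tick 4 -> clock=8. purged={c.com,d.com}
Op 11: insert a.com -> 10.0.0.7 (expiry=8+11=19). clock=8
Op 12: tick 1 -> clock=9.
Op 13: tick 3 -> clock=12.
Op 14: tick 3 -> clock=15. purged={b.com}
Op 15: tick 1 -> clock=16.
Op 16: insert a.com -> 10.0.0.5 (expiry=16+12=28). clock=16
Op 17: tick 2 -> clock=18.
Op 18: insert d.com -> 10.0.0.2 (expiry=18+10=28). clock=18
Op 19: tick 2 -> clock=20.
Op 20: tick 2 -> clock=22.
Op 21: tick 2 -> clock=24.
Op 22: tick 2 -> clock=26.
Op 23: tick 3 -> clock=29. purged={a.com,d.com}
Op 24: tick 4 -> clock=33.
Op 25: insert a.com -> 10.0.0.3 (expiry=33+6=39). clock=33
Op 26: insert b.com -> 10.0.0.4 (expiry=33+8=41). clock=33
Op 27: insert c.com -> 10.0.0.4 (expiry=33+10=43). clock=33
Op 28: tick 2 -> clock=35.
Op 29: insert d.com -> 10.0.0.5 (expiry=35+1=36). clock=35
Op 30: insert d.com -> 10.0.0.2 (expiry=35+9=44). clock=35
lookup b.com: present, ip=10.0.0.4 expiry=41 > clock=35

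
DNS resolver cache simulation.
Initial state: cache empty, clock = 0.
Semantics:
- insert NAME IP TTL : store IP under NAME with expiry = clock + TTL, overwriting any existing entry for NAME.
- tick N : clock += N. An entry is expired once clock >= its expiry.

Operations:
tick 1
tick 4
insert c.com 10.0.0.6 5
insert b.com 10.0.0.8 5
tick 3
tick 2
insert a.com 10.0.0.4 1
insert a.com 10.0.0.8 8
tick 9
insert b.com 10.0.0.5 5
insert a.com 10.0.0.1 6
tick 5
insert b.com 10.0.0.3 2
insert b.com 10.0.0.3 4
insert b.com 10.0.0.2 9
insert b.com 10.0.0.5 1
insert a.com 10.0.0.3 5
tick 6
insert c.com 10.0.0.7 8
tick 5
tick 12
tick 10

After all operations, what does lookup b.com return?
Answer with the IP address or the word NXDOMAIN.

Answer: NXDOMAIN

Derivation:
Op 1: tick 1 -> clock=1.
Op 2: tick 4 -> clock=5.
Op 3: insert c.com -> 10.0.0.6 (expiry=5+5=10). clock=5
Op 4: insert b.com -> 10.0.0.8 (expiry=5+5=10). clock=5
Op 5: tick 3 -> clock=8.
Op 6: tick 2 -> clock=10. purged={b.com,c.com}
Op 7: insert a.com -> 10.0.0.4 (expiry=10+1=11). clock=10
Op 8: insert a.com -> 10.0.0.8 (expiry=10+8=18). clock=10
Op 9: tick 9 -> clock=19. purged={a.com}
Op 10: insert b.com -> 10.0.0.5 (expiry=19+5=24). clock=19
Op 11: insert a.com -> 10.0.0.1 (expiry=19+6=25). clock=19
Op 12: tick 5 -> clock=24. purged={b.com}
Op 13: insert b.com -> 10.0.0.3 (expiry=24+2=26). clock=24
Op 14: insert b.com -> 10.0.0.3 (expiry=24+4=28). clock=24
Op 15: insert b.com -> 10.0.0.2 (expiry=24+9=33). clock=24
Op 16: insert b.com -> 10.0.0.5 (expiry=24+1=25). clock=24
Op 17: insert a.com -> 10.0.0.3 (expiry=24+5=29). clock=24
Op 18: tick 6 -> clock=30. purged={a.com,b.com}
Op 19: insert c.com -> 10.0.0.7 (expiry=30+8=38). clock=30
Op 20: tick 5 -> clock=35.
Op 21: tick 12 -> clock=47. purged={c.com}
Op 22: tick 10 -> clock=57.
lookup b.com: not in cache (expired or never inserted)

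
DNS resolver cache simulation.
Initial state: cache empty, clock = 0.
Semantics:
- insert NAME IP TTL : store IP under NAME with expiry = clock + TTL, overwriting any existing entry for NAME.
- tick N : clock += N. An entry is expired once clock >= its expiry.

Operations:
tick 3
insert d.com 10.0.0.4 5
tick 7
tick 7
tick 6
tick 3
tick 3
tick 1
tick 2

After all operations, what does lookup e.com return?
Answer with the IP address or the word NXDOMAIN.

Op 1: tick 3 -> clock=3.
Op 2: insert d.com -> 10.0.0.4 (expiry=3+5=8). clock=3
Op 3: tick 7 -> clock=10. purged={d.com}
Op 4: tick 7 -> clock=17.
Op 5: tick 6 -> clock=23.
Op 6: tick 3 -> clock=26.
Op 7: tick 3 -> clock=29.
Op 8: tick 1 -> clock=30.
Op 9: tick 2 -> clock=32.
lookup e.com: not in cache (expired or never inserted)

Answer: NXDOMAIN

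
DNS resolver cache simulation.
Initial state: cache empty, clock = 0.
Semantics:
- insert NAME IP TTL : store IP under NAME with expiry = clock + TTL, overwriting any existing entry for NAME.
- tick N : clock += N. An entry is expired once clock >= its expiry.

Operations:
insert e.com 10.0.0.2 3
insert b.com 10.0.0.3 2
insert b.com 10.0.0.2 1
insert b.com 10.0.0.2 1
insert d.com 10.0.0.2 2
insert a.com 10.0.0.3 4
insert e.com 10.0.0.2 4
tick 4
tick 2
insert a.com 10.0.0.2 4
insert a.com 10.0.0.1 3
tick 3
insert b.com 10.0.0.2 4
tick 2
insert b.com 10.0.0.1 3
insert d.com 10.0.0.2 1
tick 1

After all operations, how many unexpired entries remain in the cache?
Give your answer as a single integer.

Op 1: insert e.com -> 10.0.0.2 (expiry=0+3=3). clock=0
Op 2: insert b.com -> 10.0.0.3 (expiry=0+2=2). clock=0
Op 3: insert b.com -> 10.0.0.2 (expiry=0+1=1). clock=0
Op 4: insert b.com -> 10.0.0.2 (expiry=0+1=1). clock=0
Op 5: insert d.com -> 10.0.0.2 (expiry=0+2=2). clock=0
Op 6: insert a.com -> 10.0.0.3 (expiry=0+4=4). clock=0
Op 7: insert e.com -> 10.0.0.2 (expiry=0+4=4). clock=0
Op 8: tick 4 -> clock=4. purged={a.com,b.com,d.com,e.com}
Op 9: tick 2 -> clock=6.
Op 10: insert a.com -> 10.0.0.2 (expiry=6+4=10). clock=6
Op 11: insert a.com -> 10.0.0.1 (expiry=6+3=9). clock=6
Op 12: tick 3 -> clock=9. purged={a.com}
Op 13: insert b.com -> 10.0.0.2 (expiry=9+4=13). clock=9
Op 14: tick 2 -> clock=11.
Op 15: insert b.com -> 10.0.0.1 (expiry=11+3=14). clock=11
Op 16: insert d.com -> 10.0.0.2 (expiry=11+1=12). clock=11
Op 17: tick 1 -> clock=12. purged={d.com}
Final cache (unexpired): {b.com} -> size=1

Answer: 1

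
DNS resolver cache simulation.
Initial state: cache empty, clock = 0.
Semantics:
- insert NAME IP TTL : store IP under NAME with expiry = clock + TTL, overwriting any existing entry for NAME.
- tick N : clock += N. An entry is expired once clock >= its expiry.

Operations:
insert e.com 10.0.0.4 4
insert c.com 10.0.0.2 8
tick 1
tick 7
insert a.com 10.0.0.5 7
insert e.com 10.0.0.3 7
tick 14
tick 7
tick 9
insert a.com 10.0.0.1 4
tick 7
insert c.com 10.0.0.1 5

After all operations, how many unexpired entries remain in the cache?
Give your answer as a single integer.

Answer: 1

Derivation:
Op 1: insert e.com -> 10.0.0.4 (expiry=0+4=4). clock=0
Op 2: insert c.com -> 10.0.0.2 (expiry=0+8=8). clock=0
Op 3: tick 1 -> clock=1.
Op 4: tick 7 -> clock=8. purged={c.com,e.com}
Op 5: insert a.com -> 10.0.0.5 (expiry=8+7=15). clock=8
Op 6: insert e.com -> 10.0.0.3 (expiry=8+7=15). clock=8
Op 7: tick 14 -> clock=22. purged={a.com,e.com}
Op 8: tick 7 -> clock=29.
Op 9: tick 9 -> clock=38.
Op 10: insert a.com -> 10.0.0.1 (expiry=38+4=42). clock=38
Op 11: tick 7 -> clock=45. purged={a.com}
Op 12: insert c.com -> 10.0.0.1 (expiry=45+5=50). clock=45
Final cache (unexpired): {c.com} -> size=1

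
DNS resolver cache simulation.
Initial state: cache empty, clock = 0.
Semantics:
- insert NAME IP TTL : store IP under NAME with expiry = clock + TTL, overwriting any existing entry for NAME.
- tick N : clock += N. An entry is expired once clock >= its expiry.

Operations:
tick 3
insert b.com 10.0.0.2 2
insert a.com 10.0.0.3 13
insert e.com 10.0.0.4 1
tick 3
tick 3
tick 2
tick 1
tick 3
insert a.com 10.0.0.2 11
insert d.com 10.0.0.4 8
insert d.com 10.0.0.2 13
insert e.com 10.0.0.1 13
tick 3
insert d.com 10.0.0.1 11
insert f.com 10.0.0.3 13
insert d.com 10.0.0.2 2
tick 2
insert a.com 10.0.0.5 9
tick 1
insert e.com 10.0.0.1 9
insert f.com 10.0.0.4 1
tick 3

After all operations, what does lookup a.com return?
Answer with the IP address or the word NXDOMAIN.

Answer: 10.0.0.5

Derivation:
Op 1: tick 3 -> clock=3.
Op 2: insert b.com -> 10.0.0.2 (expiry=3+2=5). clock=3
Op 3: insert a.com -> 10.0.0.3 (expiry=3+13=16). clock=3
Op 4: insert e.com -> 10.0.0.4 (expiry=3+1=4). clock=3
Op 5: tick 3 -> clock=6. purged={b.com,e.com}
Op 6: tick 3 -> clock=9.
Op 7: tick 2 -> clock=11.
Op 8: tick 1 -> clock=12.
Op 9: tick 3 -> clock=15.
Op 10: insert a.com -> 10.0.0.2 (expiry=15+11=26). clock=15
Op 11: insert d.com -> 10.0.0.4 (expiry=15+8=23). clock=15
Op 12: insert d.com -> 10.0.0.2 (expiry=15+13=28). clock=15
Op 13: insert e.com -> 10.0.0.1 (expiry=15+13=28). clock=15
Op 14: tick 3 -> clock=18.
Op 15: insert d.com -> 10.0.0.1 (expiry=18+11=29). clock=18
Op 16: insert f.com -> 10.0.0.3 (expiry=18+13=31). clock=18
Op 17: insert d.com -> 10.0.0.2 (expiry=18+2=20). clock=18
Op 18: tick 2 -> clock=20. purged={d.com}
Op 19: insert a.com -> 10.0.0.5 (expiry=20+9=29). clock=20
Op 20: tick 1 -> clock=21.
Op 21: insert e.com -> 10.0.0.1 (expiry=21+9=30). clock=21
Op 22: insert f.com -> 10.0.0.4 (expiry=21+1=22). clock=21
Op 23: tick 3 -> clock=24. purged={f.com}
lookup a.com: present, ip=10.0.0.5 expiry=29 > clock=24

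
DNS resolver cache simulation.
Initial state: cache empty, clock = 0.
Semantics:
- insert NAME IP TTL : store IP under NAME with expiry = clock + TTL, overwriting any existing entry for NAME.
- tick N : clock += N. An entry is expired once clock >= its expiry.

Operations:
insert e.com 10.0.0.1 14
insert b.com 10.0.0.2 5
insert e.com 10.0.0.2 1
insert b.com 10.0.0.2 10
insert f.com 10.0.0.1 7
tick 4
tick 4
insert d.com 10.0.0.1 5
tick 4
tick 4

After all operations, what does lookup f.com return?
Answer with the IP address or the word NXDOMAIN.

Op 1: insert e.com -> 10.0.0.1 (expiry=0+14=14). clock=0
Op 2: insert b.com -> 10.0.0.2 (expiry=0+5=5). clock=0
Op 3: insert e.com -> 10.0.0.2 (expiry=0+1=1). clock=0
Op 4: insert b.com -> 10.0.0.2 (expiry=0+10=10). clock=0
Op 5: insert f.com -> 10.0.0.1 (expiry=0+7=7). clock=0
Op 6: tick 4 -> clock=4. purged={e.com}
Op 7: tick 4 -> clock=8. purged={f.com}
Op 8: insert d.com -> 10.0.0.1 (expiry=8+5=13). clock=8
Op 9: tick 4 -> clock=12. purged={b.com}
Op 10: tick 4 -> clock=16. purged={d.com}
lookup f.com: not in cache (expired or never inserted)

Answer: NXDOMAIN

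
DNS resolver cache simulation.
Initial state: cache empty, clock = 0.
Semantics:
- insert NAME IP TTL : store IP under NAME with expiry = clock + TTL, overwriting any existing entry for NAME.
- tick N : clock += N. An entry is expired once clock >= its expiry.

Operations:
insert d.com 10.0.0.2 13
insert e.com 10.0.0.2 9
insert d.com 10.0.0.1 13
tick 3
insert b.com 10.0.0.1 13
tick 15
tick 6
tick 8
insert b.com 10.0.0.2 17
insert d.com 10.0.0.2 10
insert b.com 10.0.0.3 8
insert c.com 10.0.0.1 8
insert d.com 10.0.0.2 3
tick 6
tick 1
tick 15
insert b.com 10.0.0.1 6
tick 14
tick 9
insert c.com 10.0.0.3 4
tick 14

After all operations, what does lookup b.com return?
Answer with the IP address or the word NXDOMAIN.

Answer: NXDOMAIN

Derivation:
Op 1: insert d.com -> 10.0.0.2 (expiry=0+13=13). clock=0
Op 2: insert e.com -> 10.0.0.2 (expiry=0+9=9). clock=0
Op 3: insert d.com -> 10.0.0.1 (expiry=0+13=13). clock=0
Op 4: tick 3 -> clock=3.
Op 5: insert b.com -> 10.0.0.1 (expiry=3+13=16). clock=3
Op 6: tick 15 -> clock=18. purged={b.com,d.com,e.com}
Op 7: tick 6 -> clock=24.
Op 8: tick 8 -> clock=32.
Op 9: insert b.com -> 10.0.0.2 (expiry=32+17=49). clock=32
Op 10: insert d.com -> 10.0.0.2 (expiry=32+10=42). clock=32
Op 11: insert b.com -> 10.0.0.3 (expiry=32+8=40). clock=32
Op 12: insert c.com -> 10.0.0.1 (expiry=32+8=40). clock=32
Op 13: insert d.com -> 10.0.0.2 (expiry=32+3=35). clock=32
Op 14: tick 6 -> clock=38. purged={d.com}
Op 15: tick 1 -> clock=39.
Op 16: tick 15 -> clock=54. purged={b.com,c.com}
Op 17: insert b.com -> 10.0.0.1 (expiry=54+6=60). clock=54
Op 18: tick 14 -> clock=68. purged={b.com}
Op 19: tick 9 -> clock=77.
Op 20: insert c.com -> 10.0.0.3 (expiry=77+4=81). clock=77
Op 21: tick 14 -> clock=91. purged={c.com}
lookup b.com: not in cache (expired or never inserted)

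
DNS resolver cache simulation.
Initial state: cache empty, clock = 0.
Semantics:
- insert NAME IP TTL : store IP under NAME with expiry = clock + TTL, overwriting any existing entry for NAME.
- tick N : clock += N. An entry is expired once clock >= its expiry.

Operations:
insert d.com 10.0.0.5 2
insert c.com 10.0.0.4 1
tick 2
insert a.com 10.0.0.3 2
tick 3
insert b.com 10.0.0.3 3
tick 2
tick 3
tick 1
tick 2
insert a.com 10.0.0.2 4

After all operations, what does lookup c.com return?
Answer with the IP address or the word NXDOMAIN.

Answer: NXDOMAIN

Derivation:
Op 1: insert d.com -> 10.0.0.5 (expiry=0+2=2). clock=0
Op 2: insert c.com -> 10.0.0.4 (expiry=0+1=1). clock=0
Op 3: tick 2 -> clock=2. purged={c.com,d.com}
Op 4: insert a.com -> 10.0.0.3 (expiry=2+2=4). clock=2
Op 5: tick 3 -> clock=5. purged={a.com}
Op 6: insert b.com -> 10.0.0.3 (expiry=5+3=8). clock=5
Op 7: tick 2 -> clock=7.
Op 8: tick 3 -> clock=10. purged={b.com}
Op 9: tick 1 -> clock=11.
Op 10: tick 2 -> clock=13.
Op 11: insert a.com -> 10.0.0.2 (expiry=13+4=17). clock=13
lookup c.com: not in cache (expired or never inserted)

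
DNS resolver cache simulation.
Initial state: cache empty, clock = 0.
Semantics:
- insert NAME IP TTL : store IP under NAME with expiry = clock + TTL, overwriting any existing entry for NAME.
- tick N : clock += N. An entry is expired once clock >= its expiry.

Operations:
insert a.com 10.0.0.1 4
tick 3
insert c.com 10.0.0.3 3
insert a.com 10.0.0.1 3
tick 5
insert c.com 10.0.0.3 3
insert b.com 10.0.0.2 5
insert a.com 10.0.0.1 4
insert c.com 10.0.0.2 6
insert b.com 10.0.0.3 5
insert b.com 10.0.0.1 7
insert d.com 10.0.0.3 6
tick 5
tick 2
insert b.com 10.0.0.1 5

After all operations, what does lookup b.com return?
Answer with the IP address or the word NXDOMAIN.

Op 1: insert a.com -> 10.0.0.1 (expiry=0+4=4). clock=0
Op 2: tick 3 -> clock=3.
Op 3: insert c.com -> 10.0.0.3 (expiry=3+3=6). clock=3
Op 4: insert a.com -> 10.0.0.1 (expiry=3+3=6). clock=3
Op 5: tick 5 -> clock=8. purged={a.com,c.com}
Op 6: insert c.com -> 10.0.0.3 (expiry=8+3=11). clock=8
Op 7: insert b.com -> 10.0.0.2 (expiry=8+5=13). clock=8
Op 8: insert a.com -> 10.0.0.1 (expiry=8+4=12). clock=8
Op 9: insert c.com -> 10.0.0.2 (expiry=8+6=14). clock=8
Op 10: insert b.com -> 10.0.0.3 (expiry=8+5=13). clock=8
Op 11: insert b.com -> 10.0.0.1 (expiry=8+7=15). clock=8
Op 12: insert d.com -> 10.0.0.3 (expiry=8+6=14). clock=8
Op 13: tick 5 -> clock=13. purged={a.com}
Op 14: tick 2 -> clock=15. purged={b.com,c.com,d.com}
Op 15: insert b.com -> 10.0.0.1 (expiry=15+5=20). clock=15
lookup b.com: present, ip=10.0.0.1 expiry=20 > clock=15

Answer: 10.0.0.1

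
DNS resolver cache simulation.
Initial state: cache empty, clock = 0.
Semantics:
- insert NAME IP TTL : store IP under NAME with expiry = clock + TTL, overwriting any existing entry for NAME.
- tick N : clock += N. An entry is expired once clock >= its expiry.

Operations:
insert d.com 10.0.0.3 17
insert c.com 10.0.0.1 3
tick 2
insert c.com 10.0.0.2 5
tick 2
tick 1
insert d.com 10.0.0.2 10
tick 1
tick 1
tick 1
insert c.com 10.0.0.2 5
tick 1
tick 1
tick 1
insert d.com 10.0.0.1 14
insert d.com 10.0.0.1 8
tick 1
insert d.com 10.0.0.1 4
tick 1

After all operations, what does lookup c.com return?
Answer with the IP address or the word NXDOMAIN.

Op 1: insert d.com -> 10.0.0.3 (expiry=0+17=17). clock=0
Op 2: insert c.com -> 10.0.0.1 (expiry=0+3=3). clock=0
Op 3: tick 2 -> clock=2.
Op 4: insert c.com -> 10.0.0.2 (expiry=2+5=7). clock=2
Op 5: tick 2 -> clock=4.
Op 6: tick 1 -> clock=5.
Op 7: insert d.com -> 10.0.0.2 (expiry=5+10=15). clock=5
Op 8: tick 1 -> clock=6.
Op 9: tick 1 -> clock=7. purged={c.com}
Op 10: tick 1 -> clock=8.
Op 11: insert c.com -> 10.0.0.2 (expiry=8+5=13). clock=8
Op 12: tick 1 -> clock=9.
Op 13: tick 1 -> clock=10.
Op 14: tick 1 -> clock=11.
Op 15: insert d.com -> 10.0.0.1 (expiry=11+14=25). clock=11
Op 16: insert d.com -> 10.0.0.1 (expiry=11+8=19). clock=11
Op 17: tick 1 -> clock=12.
Op 18: insert d.com -> 10.0.0.1 (expiry=12+4=16). clock=12
Op 19: tick 1 -> clock=13. purged={c.com}
lookup c.com: not in cache (expired or never inserted)

Answer: NXDOMAIN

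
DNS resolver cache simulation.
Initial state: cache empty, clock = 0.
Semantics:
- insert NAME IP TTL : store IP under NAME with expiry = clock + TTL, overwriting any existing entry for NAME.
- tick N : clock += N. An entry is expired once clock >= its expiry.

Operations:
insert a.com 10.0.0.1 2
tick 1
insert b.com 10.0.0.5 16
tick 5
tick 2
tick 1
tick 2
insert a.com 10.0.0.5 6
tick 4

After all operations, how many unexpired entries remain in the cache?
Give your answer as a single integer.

Op 1: insert a.com -> 10.0.0.1 (expiry=0+2=2). clock=0
Op 2: tick 1 -> clock=1.
Op 3: insert b.com -> 10.0.0.5 (expiry=1+16=17). clock=1
Op 4: tick 5 -> clock=6. purged={a.com}
Op 5: tick 2 -> clock=8.
Op 6: tick 1 -> clock=9.
Op 7: tick 2 -> clock=11.
Op 8: insert a.com -> 10.0.0.5 (expiry=11+6=17). clock=11
Op 9: tick 4 -> clock=15.
Final cache (unexpired): {a.com,b.com} -> size=2

Answer: 2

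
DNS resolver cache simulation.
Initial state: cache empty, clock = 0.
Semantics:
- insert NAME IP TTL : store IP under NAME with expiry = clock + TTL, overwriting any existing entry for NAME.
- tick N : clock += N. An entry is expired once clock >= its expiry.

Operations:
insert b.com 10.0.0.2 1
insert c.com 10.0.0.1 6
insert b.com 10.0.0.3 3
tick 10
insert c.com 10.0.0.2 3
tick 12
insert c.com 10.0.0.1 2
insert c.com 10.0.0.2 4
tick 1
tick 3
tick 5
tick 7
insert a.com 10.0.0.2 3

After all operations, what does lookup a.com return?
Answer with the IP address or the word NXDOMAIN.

Op 1: insert b.com -> 10.0.0.2 (expiry=0+1=1). clock=0
Op 2: insert c.com -> 10.0.0.1 (expiry=0+6=6). clock=0
Op 3: insert b.com -> 10.0.0.3 (expiry=0+3=3). clock=0
Op 4: tick 10 -> clock=10. purged={b.com,c.com}
Op 5: insert c.com -> 10.0.0.2 (expiry=10+3=13). clock=10
Op 6: tick 12 -> clock=22. purged={c.com}
Op 7: insert c.com -> 10.0.0.1 (expiry=22+2=24). clock=22
Op 8: insert c.com -> 10.0.0.2 (expiry=22+4=26). clock=22
Op 9: tick 1 -> clock=23.
Op 10: tick 3 -> clock=26. purged={c.com}
Op 11: tick 5 -> clock=31.
Op 12: tick 7 -> clock=38.
Op 13: insert a.com -> 10.0.0.2 (expiry=38+3=41). clock=38
lookup a.com: present, ip=10.0.0.2 expiry=41 > clock=38

Answer: 10.0.0.2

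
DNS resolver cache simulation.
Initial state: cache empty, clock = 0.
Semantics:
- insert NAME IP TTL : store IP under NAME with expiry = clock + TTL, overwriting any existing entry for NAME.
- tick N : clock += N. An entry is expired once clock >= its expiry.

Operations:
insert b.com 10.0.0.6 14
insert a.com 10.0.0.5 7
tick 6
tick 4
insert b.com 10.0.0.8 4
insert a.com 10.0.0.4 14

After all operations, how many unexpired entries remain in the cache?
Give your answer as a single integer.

Answer: 2

Derivation:
Op 1: insert b.com -> 10.0.0.6 (expiry=0+14=14). clock=0
Op 2: insert a.com -> 10.0.0.5 (expiry=0+7=7). clock=0
Op 3: tick 6 -> clock=6.
Op 4: tick 4 -> clock=10. purged={a.com}
Op 5: insert b.com -> 10.0.0.8 (expiry=10+4=14). clock=10
Op 6: insert a.com -> 10.0.0.4 (expiry=10+14=24). clock=10
Final cache (unexpired): {a.com,b.com} -> size=2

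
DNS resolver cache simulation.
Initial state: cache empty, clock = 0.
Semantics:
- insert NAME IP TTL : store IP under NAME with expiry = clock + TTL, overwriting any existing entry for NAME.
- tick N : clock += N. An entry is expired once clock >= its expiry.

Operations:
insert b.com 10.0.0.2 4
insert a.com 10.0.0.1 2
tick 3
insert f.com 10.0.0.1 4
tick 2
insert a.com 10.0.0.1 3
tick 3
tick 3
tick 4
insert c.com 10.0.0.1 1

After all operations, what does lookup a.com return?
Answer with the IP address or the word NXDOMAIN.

Answer: NXDOMAIN

Derivation:
Op 1: insert b.com -> 10.0.0.2 (expiry=0+4=4). clock=0
Op 2: insert a.com -> 10.0.0.1 (expiry=0+2=2). clock=0
Op 3: tick 3 -> clock=3. purged={a.com}
Op 4: insert f.com -> 10.0.0.1 (expiry=3+4=7). clock=3
Op 5: tick 2 -> clock=5. purged={b.com}
Op 6: insert a.com -> 10.0.0.1 (expiry=5+3=8). clock=5
Op 7: tick 3 -> clock=8. purged={a.com,f.com}
Op 8: tick 3 -> clock=11.
Op 9: tick 4 -> clock=15.
Op 10: insert c.com -> 10.0.0.1 (expiry=15+1=16). clock=15
lookup a.com: not in cache (expired or never inserted)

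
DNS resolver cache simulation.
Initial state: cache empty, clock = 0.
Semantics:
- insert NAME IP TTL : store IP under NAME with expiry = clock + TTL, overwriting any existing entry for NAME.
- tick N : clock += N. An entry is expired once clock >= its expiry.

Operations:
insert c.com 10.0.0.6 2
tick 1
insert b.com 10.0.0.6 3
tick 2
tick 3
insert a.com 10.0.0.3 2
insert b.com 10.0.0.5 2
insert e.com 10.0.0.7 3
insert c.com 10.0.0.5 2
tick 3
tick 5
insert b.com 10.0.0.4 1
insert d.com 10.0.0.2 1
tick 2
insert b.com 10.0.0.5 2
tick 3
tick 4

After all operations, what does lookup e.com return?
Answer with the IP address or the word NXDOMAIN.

Op 1: insert c.com -> 10.0.0.6 (expiry=0+2=2). clock=0
Op 2: tick 1 -> clock=1.
Op 3: insert b.com -> 10.0.0.6 (expiry=1+3=4). clock=1
Op 4: tick 2 -> clock=3. purged={c.com}
Op 5: tick 3 -> clock=6. purged={b.com}
Op 6: insert a.com -> 10.0.0.3 (expiry=6+2=8). clock=6
Op 7: insert b.com -> 10.0.0.5 (expiry=6+2=8). clock=6
Op 8: insert e.com -> 10.0.0.7 (expiry=6+3=9). clock=6
Op 9: insert c.com -> 10.0.0.5 (expiry=6+2=8). clock=6
Op 10: tick 3 -> clock=9. purged={a.com,b.com,c.com,e.com}
Op 11: tick 5 -> clock=14.
Op 12: insert b.com -> 10.0.0.4 (expiry=14+1=15). clock=14
Op 13: insert d.com -> 10.0.0.2 (expiry=14+1=15). clock=14
Op 14: tick 2 -> clock=16. purged={b.com,d.com}
Op 15: insert b.com -> 10.0.0.5 (expiry=16+2=18). clock=16
Op 16: tick 3 -> clock=19. purged={b.com}
Op 17: tick 4 -> clock=23.
lookup e.com: not in cache (expired or never inserted)

Answer: NXDOMAIN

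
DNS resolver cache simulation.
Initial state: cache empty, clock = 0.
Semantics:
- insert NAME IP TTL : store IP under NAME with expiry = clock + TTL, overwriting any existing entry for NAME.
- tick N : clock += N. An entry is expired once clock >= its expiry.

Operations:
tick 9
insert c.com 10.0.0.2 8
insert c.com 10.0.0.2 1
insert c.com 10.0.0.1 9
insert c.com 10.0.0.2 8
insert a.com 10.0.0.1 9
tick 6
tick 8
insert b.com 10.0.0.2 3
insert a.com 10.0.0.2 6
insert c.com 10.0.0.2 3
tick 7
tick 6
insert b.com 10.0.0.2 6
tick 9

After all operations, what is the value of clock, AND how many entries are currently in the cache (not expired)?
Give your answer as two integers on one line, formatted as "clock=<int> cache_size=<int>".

Op 1: tick 9 -> clock=9.
Op 2: insert c.com -> 10.0.0.2 (expiry=9+8=17). clock=9
Op 3: insert c.com -> 10.0.0.2 (expiry=9+1=10). clock=9
Op 4: insert c.com -> 10.0.0.1 (expiry=9+9=18). clock=9
Op 5: insert c.com -> 10.0.0.2 (expiry=9+8=17). clock=9
Op 6: insert a.com -> 10.0.0.1 (expiry=9+9=18). clock=9
Op 7: tick 6 -> clock=15.
Op 8: tick 8 -> clock=23. purged={a.com,c.com}
Op 9: insert b.com -> 10.0.0.2 (expiry=23+3=26). clock=23
Op 10: insert a.com -> 10.0.0.2 (expiry=23+6=29). clock=23
Op 11: insert c.com -> 10.0.0.2 (expiry=23+3=26). clock=23
Op 12: tick 7 -> clock=30. purged={a.com,b.com,c.com}
Op 13: tick 6 -> clock=36.
Op 14: insert b.com -> 10.0.0.2 (expiry=36+6=42). clock=36
Op 15: tick 9 -> clock=45. purged={b.com}
Final clock = 45
Final cache (unexpired): {} -> size=0

Answer: clock=45 cache_size=0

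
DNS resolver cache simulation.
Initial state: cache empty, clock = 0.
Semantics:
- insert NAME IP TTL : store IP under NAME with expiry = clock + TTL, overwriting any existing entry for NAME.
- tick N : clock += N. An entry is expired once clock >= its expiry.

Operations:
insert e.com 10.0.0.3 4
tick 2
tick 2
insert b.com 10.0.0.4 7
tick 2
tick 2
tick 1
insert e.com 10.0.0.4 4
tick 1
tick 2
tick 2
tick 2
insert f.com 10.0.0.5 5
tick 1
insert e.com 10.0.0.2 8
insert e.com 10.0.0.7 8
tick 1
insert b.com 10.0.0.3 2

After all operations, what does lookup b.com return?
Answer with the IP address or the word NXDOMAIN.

Answer: 10.0.0.3

Derivation:
Op 1: insert e.com -> 10.0.0.3 (expiry=0+4=4). clock=0
Op 2: tick 2 -> clock=2.
Op 3: tick 2 -> clock=4. purged={e.com}
Op 4: insert b.com -> 10.0.0.4 (expiry=4+7=11). clock=4
Op 5: tick 2 -> clock=6.
Op 6: tick 2 -> clock=8.
Op 7: tick 1 -> clock=9.
Op 8: insert e.com -> 10.0.0.4 (expiry=9+4=13). clock=9
Op 9: tick 1 -> clock=10.
Op 10: tick 2 -> clock=12. purged={b.com}
Op 11: tick 2 -> clock=14. purged={e.com}
Op 12: tick 2 -> clock=16.
Op 13: insert f.com -> 10.0.0.5 (expiry=16+5=21). clock=16
Op 14: tick 1 -> clock=17.
Op 15: insert e.com -> 10.0.0.2 (expiry=17+8=25). clock=17
Op 16: insert e.com -> 10.0.0.7 (expiry=17+8=25). clock=17
Op 17: tick 1 -> clock=18.
Op 18: insert b.com -> 10.0.0.3 (expiry=18+2=20). clock=18
lookup b.com: present, ip=10.0.0.3 expiry=20 > clock=18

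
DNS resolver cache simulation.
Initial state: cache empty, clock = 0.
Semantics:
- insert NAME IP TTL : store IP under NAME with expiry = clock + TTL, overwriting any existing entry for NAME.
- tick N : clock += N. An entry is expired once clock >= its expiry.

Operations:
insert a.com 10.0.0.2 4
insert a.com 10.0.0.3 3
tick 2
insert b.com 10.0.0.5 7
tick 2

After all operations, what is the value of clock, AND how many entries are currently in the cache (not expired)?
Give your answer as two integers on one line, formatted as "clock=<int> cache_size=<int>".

Op 1: insert a.com -> 10.0.0.2 (expiry=0+4=4). clock=0
Op 2: insert a.com -> 10.0.0.3 (expiry=0+3=3). clock=0
Op 3: tick 2 -> clock=2.
Op 4: insert b.com -> 10.0.0.5 (expiry=2+7=9). clock=2
Op 5: tick 2 -> clock=4. purged={a.com}
Final clock = 4
Final cache (unexpired): {b.com} -> size=1

Answer: clock=4 cache_size=1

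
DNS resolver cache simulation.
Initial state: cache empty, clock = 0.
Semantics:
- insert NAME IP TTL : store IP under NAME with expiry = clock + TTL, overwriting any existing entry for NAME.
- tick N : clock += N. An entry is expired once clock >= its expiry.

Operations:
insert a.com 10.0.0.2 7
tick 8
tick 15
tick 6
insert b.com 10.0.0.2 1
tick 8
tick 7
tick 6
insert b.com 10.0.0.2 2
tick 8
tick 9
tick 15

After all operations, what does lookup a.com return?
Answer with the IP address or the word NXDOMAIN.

Op 1: insert a.com -> 10.0.0.2 (expiry=0+7=7). clock=0
Op 2: tick 8 -> clock=8. purged={a.com}
Op 3: tick 15 -> clock=23.
Op 4: tick 6 -> clock=29.
Op 5: insert b.com -> 10.0.0.2 (expiry=29+1=30). clock=29
Op 6: tick 8 -> clock=37. purged={b.com}
Op 7: tick 7 -> clock=44.
Op 8: tick 6 -> clock=50.
Op 9: insert b.com -> 10.0.0.2 (expiry=50+2=52). clock=50
Op 10: tick 8 -> clock=58. purged={b.com}
Op 11: tick 9 -> clock=67.
Op 12: tick 15 -> clock=82.
lookup a.com: not in cache (expired or never inserted)

Answer: NXDOMAIN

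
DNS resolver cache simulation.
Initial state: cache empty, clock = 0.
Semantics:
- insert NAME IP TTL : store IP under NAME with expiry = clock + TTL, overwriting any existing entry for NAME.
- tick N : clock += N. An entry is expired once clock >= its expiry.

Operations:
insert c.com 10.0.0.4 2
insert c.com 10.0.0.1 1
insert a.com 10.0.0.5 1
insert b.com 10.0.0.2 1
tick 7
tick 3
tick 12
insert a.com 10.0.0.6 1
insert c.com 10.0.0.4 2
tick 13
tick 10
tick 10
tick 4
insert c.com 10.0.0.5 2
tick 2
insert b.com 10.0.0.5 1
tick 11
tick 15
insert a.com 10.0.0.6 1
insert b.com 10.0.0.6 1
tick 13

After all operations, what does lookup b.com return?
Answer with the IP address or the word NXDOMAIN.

Op 1: insert c.com -> 10.0.0.4 (expiry=0+2=2). clock=0
Op 2: insert c.com -> 10.0.0.1 (expiry=0+1=1). clock=0
Op 3: insert a.com -> 10.0.0.5 (expiry=0+1=1). clock=0
Op 4: insert b.com -> 10.0.0.2 (expiry=0+1=1). clock=0
Op 5: tick 7 -> clock=7. purged={a.com,b.com,c.com}
Op 6: tick 3 -> clock=10.
Op 7: tick 12 -> clock=22.
Op 8: insert a.com -> 10.0.0.6 (expiry=22+1=23). clock=22
Op 9: insert c.com -> 10.0.0.4 (expiry=22+2=24). clock=22
Op 10: tick 13 -> clock=35. purged={a.com,c.com}
Op 11: tick 10 -> clock=45.
Op 12: tick 10 -> clock=55.
Op 13: tick 4 -> clock=59.
Op 14: insert c.com -> 10.0.0.5 (expiry=59+2=61). clock=59
Op 15: tick 2 -> clock=61. purged={c.com}
Op 16: insert b.com -> 10.0.0.5 (expiry=61+1=62). clock=61
Op 17: tick 11 -> clock=72. purged={b.com}
Op 18: tick 15 -> clock=87.
Op 19: insert a.com -> 10.0.0.6 (expiry=87+1=88). clock=87
Op 20: insert b.com -> 10.0.0.6 (expiry=87+1=88). clock=87
Op 21: tick 13 -> clock=100. purged={a.com,b.com}
lookup b.com: not in cache (expired or never inserted)

Answer: NXDOMAIN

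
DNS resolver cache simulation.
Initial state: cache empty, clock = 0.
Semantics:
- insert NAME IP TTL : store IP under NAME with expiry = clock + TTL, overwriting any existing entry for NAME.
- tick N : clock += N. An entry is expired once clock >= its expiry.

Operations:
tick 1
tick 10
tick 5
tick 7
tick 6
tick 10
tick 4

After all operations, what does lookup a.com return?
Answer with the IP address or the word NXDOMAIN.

Op 1: tick 1 -> clock=1.
Op 2: tick 10 -> clock=11.
Op 3: tick 5 -> clock=16.
Op 4: tick 7 -> clock=23.
Op 5: tick 6 -> clock=29.
Op 6: tick 10 -> clock=39.
Op 7: tick 4 -> clock=43.
lookup a.com: not in cache (expired or never inserted)

Answer: NXDOMAIN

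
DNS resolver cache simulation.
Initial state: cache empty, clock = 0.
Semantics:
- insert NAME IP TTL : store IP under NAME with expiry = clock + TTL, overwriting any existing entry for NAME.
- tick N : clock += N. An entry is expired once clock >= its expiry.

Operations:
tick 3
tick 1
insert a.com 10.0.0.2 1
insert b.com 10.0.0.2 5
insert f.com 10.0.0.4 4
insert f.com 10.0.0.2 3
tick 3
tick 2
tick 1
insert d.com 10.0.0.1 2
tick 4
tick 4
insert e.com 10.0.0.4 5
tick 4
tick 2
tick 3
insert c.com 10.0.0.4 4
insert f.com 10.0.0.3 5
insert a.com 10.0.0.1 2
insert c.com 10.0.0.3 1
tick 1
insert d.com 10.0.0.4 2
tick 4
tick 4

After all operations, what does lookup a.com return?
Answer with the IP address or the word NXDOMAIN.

Op 1: tick 3 -> clock=3.
Op 2: tick 1 -> clock=4.
Op 3: insert a.com -> 10.0.0.2 (expiry=4+1=5). clock=4
Op 4: insert b.com -> 10.0.0.2 (expiry=4+5=9). clock=4
Op 5: insert f.com -> 10.0.0.4 (expiry=4+4=8). clock=4
Op 6: insert f.com -> 10.0.0.2 (expiry=4+3=7). clock=4
Op 7: tick 3 -> clock=7. purged={a.com,f.com}
Op 8: tick 2 -> clock=9. purged={b.com}
Op 9: tick 1 -> clock=10.
Op 10: insert d.com -> 10.0.0.1 (expiry=10+2=12). clock=10
Op 11: tick 4 -> clock=14. purged={d.com}
Op 12: tick 4 -> clock=18.
Op 13: insert e.com -> 10.0.0.4 (expiry=18+5=23). clock=18
Op 14: tick 4 -> clock=22.
Op 15: tick 2 -> clock=24. purged={e.com}
Op 16: tick 3 -> clock=27.
Op 17: insert c.com -> 10.0.0.4 (expiry=27+4=31). clock=27
Op 18: insert f.com -> 10.0.0.3 (expiry=27+5=32). clock=27
Op 19: insert a.com -> 10.0.0.1 (expiry=27+2=29). clock=27
Op 20: insert c.com -> 10.0.0.3 (expiry=27+1=28). clock=27
Op 21: tick 1 -> clock=28. purged={c.com}
Op 22: insert d.com -> 10.0.0.4 (expiry=28+2=30). clock=28
Op 23: tick 4 -> clock=32. purged={a.com,d.com,f.com}
Op 24: tick 4 -> clock=36.
lookup a.com: not in cache (expired or never inserted)

Answer: NXDOMAIN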